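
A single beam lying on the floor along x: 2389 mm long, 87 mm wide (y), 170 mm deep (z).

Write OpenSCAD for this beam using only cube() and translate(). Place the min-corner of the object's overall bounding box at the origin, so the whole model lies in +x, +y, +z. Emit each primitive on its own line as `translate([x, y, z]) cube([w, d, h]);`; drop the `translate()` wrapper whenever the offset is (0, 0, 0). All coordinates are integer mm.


cube([2389, 87, 170]);


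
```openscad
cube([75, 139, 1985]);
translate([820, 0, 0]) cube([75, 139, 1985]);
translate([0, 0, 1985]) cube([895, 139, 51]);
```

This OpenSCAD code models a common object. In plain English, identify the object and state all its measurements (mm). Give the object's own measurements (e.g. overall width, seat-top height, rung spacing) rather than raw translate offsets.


A door frame. The clear opening is 745 mm wide and 1985 mm high. Two 75 mm wide jambs, 139 mm deep, stand either side of the opening from the floor to the top of the opening. A 51 mm thick head sits across the top of both jambs, spanning the full outside width of the frame.


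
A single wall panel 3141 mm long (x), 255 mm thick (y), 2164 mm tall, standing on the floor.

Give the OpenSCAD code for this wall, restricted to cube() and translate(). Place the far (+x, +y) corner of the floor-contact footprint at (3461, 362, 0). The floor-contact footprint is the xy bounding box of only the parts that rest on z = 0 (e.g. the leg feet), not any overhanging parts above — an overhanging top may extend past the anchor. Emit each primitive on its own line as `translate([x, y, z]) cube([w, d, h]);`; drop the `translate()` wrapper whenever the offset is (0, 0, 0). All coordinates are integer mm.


translate([320, 107, 0]) cube([3141, 255, 2164]);


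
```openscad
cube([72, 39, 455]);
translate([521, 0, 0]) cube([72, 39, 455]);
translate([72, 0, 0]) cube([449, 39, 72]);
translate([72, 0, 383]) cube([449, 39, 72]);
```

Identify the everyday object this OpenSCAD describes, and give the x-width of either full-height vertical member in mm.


A picture frame. The border width is 72 mm.

Four thin pieces enclosing a rectangular opening — a picture frame. The two full-height stiles are 455 mm tall; the top rail sits at z = 383 and is 72 mm tall, so the border above the opening is 455 − 383 = 72 mm, matching the stile x-width.


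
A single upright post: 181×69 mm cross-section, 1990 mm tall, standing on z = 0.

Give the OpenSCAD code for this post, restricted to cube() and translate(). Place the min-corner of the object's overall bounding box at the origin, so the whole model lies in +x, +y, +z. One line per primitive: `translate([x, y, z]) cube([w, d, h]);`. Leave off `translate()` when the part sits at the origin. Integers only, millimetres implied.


cube([181, 69, 1990]);


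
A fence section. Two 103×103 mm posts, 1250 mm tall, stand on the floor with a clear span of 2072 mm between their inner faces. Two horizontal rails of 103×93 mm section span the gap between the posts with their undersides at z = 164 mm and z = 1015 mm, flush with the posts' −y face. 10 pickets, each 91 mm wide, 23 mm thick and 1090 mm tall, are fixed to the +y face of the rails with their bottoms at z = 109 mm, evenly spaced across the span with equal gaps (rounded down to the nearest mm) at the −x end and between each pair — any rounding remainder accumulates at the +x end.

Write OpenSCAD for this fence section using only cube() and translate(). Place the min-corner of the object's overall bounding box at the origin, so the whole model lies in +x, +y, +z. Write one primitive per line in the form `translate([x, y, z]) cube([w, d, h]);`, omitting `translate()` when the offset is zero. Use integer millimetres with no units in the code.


cube([103, 103, 1250]);
translate([2175, 0, 0]) cube([103, 103, 1250]);
translate([103, 0, 164]) cube([2072, 103, 93]);
translate([103, 0, 1015]) cube([2072, 103, 93]);
translate([208, 103, 109]) cube([91, 23, 1090]);
translate([404, 103, 109]) cube([91, 23, 1090]);
translate([600, 103, 109]) cube([91, 23, 1090]);
translate([796, 103, 109]) cube([91, 23, 1090]);
translate([992, 103, 109]) cube([91, 23, 1090]);
translate([1188, 103, 109]) cube([91, 23, 1090]);
translate([1384, 103, 109]) cube([91, 23, 1090]);
translate([1580, 103, 109]) cube([91, 23, 1090]);
translate([1776, 103, 109]) cube([91, 23, 1090]);
translate([1972, 103, 109]) cube([91, 23, 1090]);


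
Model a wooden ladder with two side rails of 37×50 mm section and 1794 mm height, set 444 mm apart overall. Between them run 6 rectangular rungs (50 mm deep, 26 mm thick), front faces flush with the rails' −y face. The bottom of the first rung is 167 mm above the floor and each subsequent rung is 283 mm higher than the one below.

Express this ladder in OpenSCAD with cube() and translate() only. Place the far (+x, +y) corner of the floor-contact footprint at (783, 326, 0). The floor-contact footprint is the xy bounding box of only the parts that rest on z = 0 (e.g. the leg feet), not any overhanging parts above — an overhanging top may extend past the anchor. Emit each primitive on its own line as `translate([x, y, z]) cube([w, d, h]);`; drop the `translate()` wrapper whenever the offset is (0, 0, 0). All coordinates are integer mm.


// rung span = 444 - 2*37 = 370
// rung[k] z = 167 + k*283
translate([339, 276, 0]) cube([37, 50, 1794]);
translate([746, 276, 0]) cube([37, 50, 1794]);
translate([376, 276, 167]) cube([370, 50, 26]);
translate([376, 276, 450]) cube([370, 50, 26]);
translate([376, 276, 733]) cube([370, 50, 26]);
translate([376, 276, 1016]) cube([370, 50, 26]);
translate([376, 276, 1299]) cube([370, 50, 26]);
translate([376, 276, 1582]) cube([370, 50, 26]);


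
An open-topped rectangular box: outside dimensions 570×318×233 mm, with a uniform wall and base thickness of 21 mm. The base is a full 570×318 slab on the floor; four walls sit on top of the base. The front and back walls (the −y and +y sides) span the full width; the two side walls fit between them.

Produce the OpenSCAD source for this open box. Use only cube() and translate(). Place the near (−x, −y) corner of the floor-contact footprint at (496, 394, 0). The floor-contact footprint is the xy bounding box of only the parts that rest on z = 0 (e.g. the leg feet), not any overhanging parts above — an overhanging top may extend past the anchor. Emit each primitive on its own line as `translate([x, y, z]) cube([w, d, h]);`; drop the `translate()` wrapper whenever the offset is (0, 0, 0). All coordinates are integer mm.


translate([496, 394, 0]) cube([570, 318, 21]);
translate([496, 394, 21]) cube([570, 21, 212]);
translate([496, 691, 21]) cube([570, 21, 212]);
translate([496, 415, 21]) cube([21, 276, 212]);
translate([1045, 415, 21]) cube([21, 276, 212]);


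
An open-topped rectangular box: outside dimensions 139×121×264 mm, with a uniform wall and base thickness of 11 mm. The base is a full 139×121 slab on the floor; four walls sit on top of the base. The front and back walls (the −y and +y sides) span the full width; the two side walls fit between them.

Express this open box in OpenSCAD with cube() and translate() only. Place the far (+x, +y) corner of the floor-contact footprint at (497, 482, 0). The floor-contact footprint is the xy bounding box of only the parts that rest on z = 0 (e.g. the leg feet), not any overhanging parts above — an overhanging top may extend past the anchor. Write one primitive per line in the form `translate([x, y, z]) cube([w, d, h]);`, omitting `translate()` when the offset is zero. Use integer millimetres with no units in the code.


translate([358, 361, 0]) cube([139, 121, 11]);
translate([358, 361, 11]) cube([139, 11, 253]);
translate([358, 471, 11]) cube([139, 11, 253]);
translate([358, 372, 11]) cube([11, 99, 253]);
translate([486, 372, 11]) cube([11, 99, 253]);


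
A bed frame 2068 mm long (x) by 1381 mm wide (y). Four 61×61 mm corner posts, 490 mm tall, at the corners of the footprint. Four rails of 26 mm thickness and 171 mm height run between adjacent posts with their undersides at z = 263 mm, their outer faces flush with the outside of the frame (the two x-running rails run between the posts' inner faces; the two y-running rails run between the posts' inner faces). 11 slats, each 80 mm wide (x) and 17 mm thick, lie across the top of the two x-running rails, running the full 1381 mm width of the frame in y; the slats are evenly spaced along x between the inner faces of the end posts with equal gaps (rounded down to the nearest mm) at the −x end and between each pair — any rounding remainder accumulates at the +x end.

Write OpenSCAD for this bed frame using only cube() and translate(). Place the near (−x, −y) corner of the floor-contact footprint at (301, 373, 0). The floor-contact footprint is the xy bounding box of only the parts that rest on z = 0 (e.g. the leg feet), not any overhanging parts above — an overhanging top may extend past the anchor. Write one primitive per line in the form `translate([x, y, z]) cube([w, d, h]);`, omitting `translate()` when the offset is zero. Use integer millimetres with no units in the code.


translate([301, 373, 0]) cube([61, 61, 490]);
translate([301, 1693, 0]) cube([61, 61, 490]);
translate([2308, 373, 0]) cube([61, 61, 490]);
translate([2308, 1693, 0]) cube([61, 61, 490]);
translate([362, 373, 263]) cube([1946, 26, 171]);
translate([362, 1728, 263]) cube([1946, 26, 171]);
translate([301, 434, 263]) cube([26, 1259, 171]);
translate([2343, 434, 263]) cube([26, 1259, 171]);
translate([450, 373, 434]) cube([80, 1381, 17]);
translate([618, 373, 434]) cube([80, 1381, 17]);
translate([786, 373, 434]) cube([80, 1381, 17]);
translate([954, 373, 434]) cube([80, 1381, 17]);
translate([1122, 373, 434]) cube([80, 1381, 17]);
translate([1290, 373, 434]) cube([80, 1381, 17]);
translate([1458, 373, 434]) cube([80, 1381, 17]);
translate([1626, 373, 434]) cube([80, 1381, 17]);
translate([1794, 373, 434]) cube([80, 1381, 17]);
translate([1962, 373, 434]) cube([80, 1381, 17]);
translate([2130, 373, 434]) cube([80, 1381, 17]);


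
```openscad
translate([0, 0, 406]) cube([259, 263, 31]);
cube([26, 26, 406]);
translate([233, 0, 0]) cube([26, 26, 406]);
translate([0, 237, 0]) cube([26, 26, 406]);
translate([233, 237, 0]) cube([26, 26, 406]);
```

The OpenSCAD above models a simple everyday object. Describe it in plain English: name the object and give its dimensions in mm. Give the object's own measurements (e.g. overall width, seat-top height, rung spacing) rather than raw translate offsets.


A simple wooden stool: a rectangular seat 259 mm (x) by 263 mm (y), 31 mm thick, top face at z = 437 mm, on four square legs, each 26×26 mm in cross-section. The legs rest on z = 0, each flush with a corner of the seat.


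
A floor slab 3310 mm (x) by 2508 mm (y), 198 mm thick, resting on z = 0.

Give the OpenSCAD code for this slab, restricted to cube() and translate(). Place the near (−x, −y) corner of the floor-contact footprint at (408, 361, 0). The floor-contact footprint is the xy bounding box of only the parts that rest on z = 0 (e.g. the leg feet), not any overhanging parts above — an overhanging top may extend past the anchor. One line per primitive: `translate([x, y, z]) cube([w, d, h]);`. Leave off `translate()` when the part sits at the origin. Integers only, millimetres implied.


translate([408, 361, 0]) cube([3310, 2508, 198]);


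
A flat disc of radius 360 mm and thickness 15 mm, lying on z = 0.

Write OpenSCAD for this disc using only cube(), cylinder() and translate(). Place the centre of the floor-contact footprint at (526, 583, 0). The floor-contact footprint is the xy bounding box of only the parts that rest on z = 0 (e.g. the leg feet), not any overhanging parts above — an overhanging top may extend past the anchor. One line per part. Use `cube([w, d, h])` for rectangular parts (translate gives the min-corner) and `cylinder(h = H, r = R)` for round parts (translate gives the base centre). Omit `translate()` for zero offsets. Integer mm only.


translate([526, 583, 0]) cylinder(h = 15, r = 360);


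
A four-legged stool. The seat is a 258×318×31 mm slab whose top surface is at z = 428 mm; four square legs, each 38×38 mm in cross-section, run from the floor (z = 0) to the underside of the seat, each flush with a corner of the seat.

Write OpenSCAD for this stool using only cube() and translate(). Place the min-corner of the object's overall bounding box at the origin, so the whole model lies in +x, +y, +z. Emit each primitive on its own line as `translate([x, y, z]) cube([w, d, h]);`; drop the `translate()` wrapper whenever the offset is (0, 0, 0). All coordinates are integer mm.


translate([0, 0, 397]) cube([258, 318, 31]);
cube([38, 38, 397]);
translate([220, 0, 0]) cube([38, 38, 397]);
translate([0, 280, 0]) cube([38, 38, 397]);
translate([220, 280, 0]) cube([38, 38, 397]);


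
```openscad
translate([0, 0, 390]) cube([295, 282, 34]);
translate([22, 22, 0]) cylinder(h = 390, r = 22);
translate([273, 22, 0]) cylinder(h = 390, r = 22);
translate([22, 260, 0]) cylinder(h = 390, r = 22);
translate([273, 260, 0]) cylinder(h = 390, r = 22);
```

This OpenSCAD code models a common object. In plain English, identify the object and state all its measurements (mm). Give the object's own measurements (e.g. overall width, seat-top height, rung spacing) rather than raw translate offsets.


A simple wooden stool: a rectangular seat 295 mm (x) by 282 mm (y), 34 mm thick, top face at z = 424 mm, on four round legs, each 44 mm in diameter. The legs rest on z = 0, each leg's axis is inset half a diameter from the nearest pair of seat edges (so the leg's bounding box is flush with the corner).


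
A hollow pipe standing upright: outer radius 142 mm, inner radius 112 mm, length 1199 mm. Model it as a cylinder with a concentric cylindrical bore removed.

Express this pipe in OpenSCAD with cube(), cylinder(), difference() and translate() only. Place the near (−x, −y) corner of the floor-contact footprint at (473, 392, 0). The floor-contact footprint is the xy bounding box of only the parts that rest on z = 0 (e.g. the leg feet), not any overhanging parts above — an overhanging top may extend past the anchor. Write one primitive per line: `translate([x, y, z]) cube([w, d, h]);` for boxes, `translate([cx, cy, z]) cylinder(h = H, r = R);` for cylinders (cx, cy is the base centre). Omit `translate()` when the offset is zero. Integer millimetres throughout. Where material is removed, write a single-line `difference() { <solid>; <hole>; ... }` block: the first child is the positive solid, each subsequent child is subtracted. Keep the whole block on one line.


difference() { translate([615, 534, 0]) cylinder(h = 1199, r = 142); translate([615, 534, 0]) cylinder(h = 1199, r = 112); }


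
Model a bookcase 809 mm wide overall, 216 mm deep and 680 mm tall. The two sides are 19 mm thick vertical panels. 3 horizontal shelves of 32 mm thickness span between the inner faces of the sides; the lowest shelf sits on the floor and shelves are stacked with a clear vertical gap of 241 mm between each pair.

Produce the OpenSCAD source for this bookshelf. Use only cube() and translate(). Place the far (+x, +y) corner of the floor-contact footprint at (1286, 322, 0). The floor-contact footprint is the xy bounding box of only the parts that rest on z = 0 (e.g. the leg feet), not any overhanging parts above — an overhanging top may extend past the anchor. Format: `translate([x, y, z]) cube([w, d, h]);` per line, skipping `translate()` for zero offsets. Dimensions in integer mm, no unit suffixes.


translate([477, 106, 0]) cube([19, 216, 680]);
translate([1267, 106, 0]) cube([19, 216, 680]);
translate([496, 106, 0]) cube([771, 216, 32]);
translate([496, 106, 273]) cube([771, 216, 32]);
translate([496, 106, 546]) cube([771, 216, 32]);


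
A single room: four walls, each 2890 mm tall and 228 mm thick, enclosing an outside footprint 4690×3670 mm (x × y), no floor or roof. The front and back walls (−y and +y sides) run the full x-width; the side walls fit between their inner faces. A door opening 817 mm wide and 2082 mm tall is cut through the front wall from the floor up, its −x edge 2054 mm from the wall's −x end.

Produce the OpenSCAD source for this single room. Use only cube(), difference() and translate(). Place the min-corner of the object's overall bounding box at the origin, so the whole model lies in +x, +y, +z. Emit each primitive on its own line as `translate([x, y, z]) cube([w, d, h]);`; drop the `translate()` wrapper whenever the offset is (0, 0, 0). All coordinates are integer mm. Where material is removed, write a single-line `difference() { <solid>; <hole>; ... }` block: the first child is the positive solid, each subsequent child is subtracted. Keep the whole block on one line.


difference() { cube([4690, 228, 2890]); translate([2054, 0, 0]) cube([817, 228, 2082]); }
translate([0, 3442, 0]) cube([4690, 228, 2890]);
translate([0, 228, 0]) cube([228, 3214, 2890]);
translate([4462, 228, 0]) cube([228, 3214, 2890]);


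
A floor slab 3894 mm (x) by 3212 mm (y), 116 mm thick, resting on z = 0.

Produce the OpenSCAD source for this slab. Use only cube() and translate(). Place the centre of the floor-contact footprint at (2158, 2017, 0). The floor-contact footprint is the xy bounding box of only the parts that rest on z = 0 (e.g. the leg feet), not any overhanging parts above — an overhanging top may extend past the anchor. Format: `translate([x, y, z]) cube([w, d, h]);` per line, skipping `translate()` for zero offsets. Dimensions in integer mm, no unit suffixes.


translate([211, 411, 0]) cube([3894, 3212, 116]);


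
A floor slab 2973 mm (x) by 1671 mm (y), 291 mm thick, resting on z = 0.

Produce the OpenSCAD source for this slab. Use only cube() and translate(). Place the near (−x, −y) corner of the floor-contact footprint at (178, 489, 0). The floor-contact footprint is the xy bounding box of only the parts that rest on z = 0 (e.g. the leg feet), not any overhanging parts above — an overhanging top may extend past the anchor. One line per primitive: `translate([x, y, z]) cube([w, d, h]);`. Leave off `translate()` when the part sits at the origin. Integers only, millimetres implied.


translate([178, 489, 0]) cube([2973, 1671, 291]);


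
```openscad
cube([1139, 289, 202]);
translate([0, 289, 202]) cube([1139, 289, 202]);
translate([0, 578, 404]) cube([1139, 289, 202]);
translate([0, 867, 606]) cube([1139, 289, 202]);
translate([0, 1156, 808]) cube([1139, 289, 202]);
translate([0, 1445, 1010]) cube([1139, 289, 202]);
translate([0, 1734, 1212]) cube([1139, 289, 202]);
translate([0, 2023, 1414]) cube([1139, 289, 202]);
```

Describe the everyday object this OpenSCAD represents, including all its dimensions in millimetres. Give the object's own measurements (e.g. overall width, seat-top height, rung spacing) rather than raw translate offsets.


A straight staircase of 8 solid steps. Each step is 1139 mm wide (x), 289 mm deep (y, the going) and 202 mm tall (the rise). The first step rests on the floor; each subsequent step sits one going further in +y and one rise higher in +z, directly behind and above the previous step with no overlap.


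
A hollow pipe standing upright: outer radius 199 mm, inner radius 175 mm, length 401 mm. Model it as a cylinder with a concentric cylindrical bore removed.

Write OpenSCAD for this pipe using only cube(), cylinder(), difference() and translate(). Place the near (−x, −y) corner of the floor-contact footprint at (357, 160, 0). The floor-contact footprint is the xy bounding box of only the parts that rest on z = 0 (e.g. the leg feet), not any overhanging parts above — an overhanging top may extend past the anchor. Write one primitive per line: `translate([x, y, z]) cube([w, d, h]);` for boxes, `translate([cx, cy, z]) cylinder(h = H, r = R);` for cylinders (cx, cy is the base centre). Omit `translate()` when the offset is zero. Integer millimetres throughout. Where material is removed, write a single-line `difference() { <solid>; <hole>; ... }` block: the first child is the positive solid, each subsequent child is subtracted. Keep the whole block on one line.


difference() { translate([556, 359, 0]) cylinder(h = 401, r = 199); translate([556, 359, 0]) cylinder(h = 401, r = 175); }


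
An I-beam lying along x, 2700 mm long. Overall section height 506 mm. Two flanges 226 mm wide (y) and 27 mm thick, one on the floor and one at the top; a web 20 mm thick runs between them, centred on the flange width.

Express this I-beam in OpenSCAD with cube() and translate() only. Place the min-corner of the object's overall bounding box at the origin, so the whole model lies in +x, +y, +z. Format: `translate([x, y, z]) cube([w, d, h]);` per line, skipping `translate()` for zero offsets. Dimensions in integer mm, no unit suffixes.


cube([2700, 226, 27]);
translate([0, 103, 27]) cube([2700, 20, 452]);
translate([0, 0, 479]) cube([2700, 226, 27]);


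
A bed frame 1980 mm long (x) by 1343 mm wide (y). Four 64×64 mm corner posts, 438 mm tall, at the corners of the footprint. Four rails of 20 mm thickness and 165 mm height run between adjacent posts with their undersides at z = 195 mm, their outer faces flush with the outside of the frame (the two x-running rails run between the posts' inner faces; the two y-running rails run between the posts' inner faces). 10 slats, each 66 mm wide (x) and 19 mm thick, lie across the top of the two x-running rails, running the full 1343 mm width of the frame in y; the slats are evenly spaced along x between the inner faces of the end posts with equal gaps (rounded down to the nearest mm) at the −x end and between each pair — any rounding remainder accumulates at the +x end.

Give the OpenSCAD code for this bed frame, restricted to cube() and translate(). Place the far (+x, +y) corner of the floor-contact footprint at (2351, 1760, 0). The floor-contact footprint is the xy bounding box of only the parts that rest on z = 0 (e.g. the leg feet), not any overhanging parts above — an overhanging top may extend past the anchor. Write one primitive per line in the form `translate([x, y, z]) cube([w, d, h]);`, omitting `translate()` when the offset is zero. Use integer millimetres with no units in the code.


translate([371, 417, 0]) cube([64, 64, 438]);
translate([371, 1696, 0]) cube([64, 64, 438]);
translate([2287, 417, 0]) cube([64, 64, 438]);
translate([2287, 1696, 0]) cube([64, 64, 438]);
translate([435, 417, 195]) cube([1852, 20, 165]);
translate([435, 1740, 195]) cube([1852, 20, 165]);
translate([371, 481, 195]) cube([20, 1215, 165]);
translate([2331, 481, 195]) cube([20, 1215, 165]);
translate([543, 417, 360]) cube([66, 1343, 19]);
translate([717, 417, 360]) cube([66, 1343, 19]);
translate([891, 417, 360]) cube([66, 1343, 19]);
translate([1065, 417, 360]) cube([66, 1343, 19]);
translate([1239, 417, 360]) cube([66, 1343, 19]);
translate([1413, 417, 360]) cube([66, 1343, 19]);
translate([1587, 417, 360]) cube([66, 1343, 19]);
translate([1761, 417, 360]) cube([66, 1343, 19]);
translate([1935, 417, 360]) cube([66, 1343, 19]);
translate([2109, 417, 360]) cube([66, 1343, 19]);


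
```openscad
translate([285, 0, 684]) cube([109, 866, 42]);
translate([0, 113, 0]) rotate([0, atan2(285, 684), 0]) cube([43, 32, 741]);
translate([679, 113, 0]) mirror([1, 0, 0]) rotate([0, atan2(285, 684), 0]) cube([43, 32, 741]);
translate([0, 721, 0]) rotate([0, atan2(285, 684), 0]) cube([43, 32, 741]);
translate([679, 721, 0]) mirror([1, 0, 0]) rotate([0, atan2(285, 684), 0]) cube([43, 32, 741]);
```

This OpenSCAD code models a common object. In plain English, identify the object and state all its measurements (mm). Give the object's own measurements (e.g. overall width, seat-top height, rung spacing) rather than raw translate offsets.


A sawhorse. A 109×866×42 mm beam (x, y, z) sits on two A-frame leg pairs. Each pair is two raked legs of 43×32 mm section (32 mm along y) splaying symmetrically in x. Each leg rises 684 mm vertically over 285 mm of horizontal reach and is 741 mm long along its own axis. Every leg's outer bottom edge rests on the floor and its outer top edge meets a bottom edge of the beam — the left legs (tilting toward +x) meet the beam's −x bottom edge, the right legs (their mirror images, tilting toward −x) meet its +x bottom edge — so the leg tops tuck under the beam, the beam's underside is 684 mm above the floor, and the feet are 679 mm apart outside-to-outside with the beam centred between them. The two leg pairs are set in 113 mm from either end of the beam.


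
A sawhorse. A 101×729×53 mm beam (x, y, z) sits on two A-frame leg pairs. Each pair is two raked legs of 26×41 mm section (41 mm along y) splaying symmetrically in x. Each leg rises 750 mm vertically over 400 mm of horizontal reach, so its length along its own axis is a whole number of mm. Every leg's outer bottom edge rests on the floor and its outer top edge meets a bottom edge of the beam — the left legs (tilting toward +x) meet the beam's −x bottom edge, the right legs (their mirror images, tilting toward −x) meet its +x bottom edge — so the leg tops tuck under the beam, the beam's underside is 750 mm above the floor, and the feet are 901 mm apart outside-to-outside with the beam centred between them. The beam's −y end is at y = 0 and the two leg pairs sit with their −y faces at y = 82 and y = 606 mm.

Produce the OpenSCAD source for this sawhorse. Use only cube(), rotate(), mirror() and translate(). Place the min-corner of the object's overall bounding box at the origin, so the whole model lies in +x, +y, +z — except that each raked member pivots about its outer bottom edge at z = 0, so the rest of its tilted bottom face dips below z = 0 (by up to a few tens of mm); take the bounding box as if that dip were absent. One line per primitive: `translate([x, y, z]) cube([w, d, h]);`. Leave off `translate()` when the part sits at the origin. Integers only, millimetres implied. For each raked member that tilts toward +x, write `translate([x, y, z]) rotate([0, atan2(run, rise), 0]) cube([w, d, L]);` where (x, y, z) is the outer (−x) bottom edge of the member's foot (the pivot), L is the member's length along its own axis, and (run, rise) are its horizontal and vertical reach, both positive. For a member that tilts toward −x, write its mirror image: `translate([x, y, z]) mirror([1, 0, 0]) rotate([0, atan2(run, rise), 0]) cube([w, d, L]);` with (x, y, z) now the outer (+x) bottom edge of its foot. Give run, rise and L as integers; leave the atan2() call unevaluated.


translate([400, 0, 750]) cube([101, 729, 53]);
translate([0, 82, 0]) rotate([0, atan2(400, 750), 0]) cube([26, 41, 850]);
translate([901, 82, 0]) mirror([1, 0, 0]) rotate([0, atan2(400, 750), 0]) cube([26, 41, 850]);
translate([0, 606, 0]) rotate([0, atan2(400, 750), 0]) cube([26, 41, 850]);
translate([901, 606, 0]) mirror([1, 0, 0]) rotate([0, atan2(400, 750), 0]) cube([26, 41, 850]);


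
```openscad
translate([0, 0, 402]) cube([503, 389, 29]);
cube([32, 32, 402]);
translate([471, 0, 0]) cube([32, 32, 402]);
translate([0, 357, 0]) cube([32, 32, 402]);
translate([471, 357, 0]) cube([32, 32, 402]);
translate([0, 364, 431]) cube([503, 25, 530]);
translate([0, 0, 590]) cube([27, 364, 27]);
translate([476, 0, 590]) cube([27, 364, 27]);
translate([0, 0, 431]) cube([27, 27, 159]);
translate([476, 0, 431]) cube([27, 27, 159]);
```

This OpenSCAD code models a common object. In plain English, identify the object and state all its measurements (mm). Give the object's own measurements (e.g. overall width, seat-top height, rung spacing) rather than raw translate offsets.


A chair. The seat is a 503×389×29 mm slab with its top at z = 431 mm, on four 32×32 mm corner legs (flush with the seat edges, standing on z = 0). A flat backrest 25 mm thick, 530 mm tall, spans the full seat width and rises from the seat top along its +y edge, rear face flush with the rear of the seat. Two armrests of 27×27 mm section run along each side from the seat's front edge to the front of the backrest, top faces 186 mm above the seat top and outer faces flush with the seat's x-edges; a 27×27 mm post under the front of each armrest stands on the seat at the front corner.


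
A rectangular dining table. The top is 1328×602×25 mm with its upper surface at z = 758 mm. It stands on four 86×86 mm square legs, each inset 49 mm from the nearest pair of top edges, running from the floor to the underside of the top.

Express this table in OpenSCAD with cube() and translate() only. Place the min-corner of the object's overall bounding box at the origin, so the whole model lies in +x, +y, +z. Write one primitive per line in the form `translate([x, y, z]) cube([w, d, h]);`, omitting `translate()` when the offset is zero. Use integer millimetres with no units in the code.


// leg_h = 758 - 25 = 733
translate([0, 0, 733]) cube([1328, 602, 25]);
translate([49, 49, 0]) cube([86, 86, 733]);
translate([1193, 49, 0]) cube([86, 86, 733]);
translate([49, 467, 0]) cube([86, 86, 733]);
translate([1193, 467, 0]) cube([86, 86, 733]);


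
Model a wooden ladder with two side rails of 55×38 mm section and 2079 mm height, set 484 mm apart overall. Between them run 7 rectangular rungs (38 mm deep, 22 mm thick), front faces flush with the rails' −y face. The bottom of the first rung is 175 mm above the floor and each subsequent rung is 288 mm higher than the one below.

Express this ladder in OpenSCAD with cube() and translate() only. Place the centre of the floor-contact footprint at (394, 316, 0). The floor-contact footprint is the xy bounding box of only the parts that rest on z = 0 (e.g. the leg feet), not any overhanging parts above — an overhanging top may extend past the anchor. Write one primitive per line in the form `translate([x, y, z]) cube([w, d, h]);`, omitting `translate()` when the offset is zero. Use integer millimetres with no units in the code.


// rung span = 484 - 2*55 = 374
// rung[k] z = 175 + k*288
translate([152, 297, 0]) cube([55, 38, 2079]);
translate([581, 297, 0]) cube([55, 38, 2079]);
translate([207, 297, 175]) cube([374, 38, 22]);
translate([207, 297, 463]) cube([374, 38, 22]);
translate([207, 297, 751]) cube([374, 38, 22]);
translate([207, 297, 1039]) cube([374, 38, 22]);
translate([207, 297, 1327]) cube([374, 38, 22]);
translate([207, 297, 1615]) cube([374, 38, 22]);
translate([207, 297, 1903]) cube([374, 38, 22]);


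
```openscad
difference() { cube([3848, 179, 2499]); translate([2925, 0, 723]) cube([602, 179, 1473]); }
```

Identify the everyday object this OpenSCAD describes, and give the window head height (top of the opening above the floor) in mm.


A wall with a window opening. The window head height is 2196 mm.

A wall with a rectangular opening subtracted — a window. Sill at z = 723, opening 1473 mm tall, so the head is at 723 + 1473 = 2196 mm.


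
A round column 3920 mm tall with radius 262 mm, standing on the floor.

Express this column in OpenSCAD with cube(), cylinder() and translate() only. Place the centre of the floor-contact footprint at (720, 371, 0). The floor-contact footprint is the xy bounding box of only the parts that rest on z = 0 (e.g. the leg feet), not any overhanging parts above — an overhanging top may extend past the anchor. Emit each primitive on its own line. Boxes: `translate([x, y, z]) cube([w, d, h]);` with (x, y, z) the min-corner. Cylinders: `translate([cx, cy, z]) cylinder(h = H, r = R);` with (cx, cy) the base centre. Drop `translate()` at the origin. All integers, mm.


translate([720, 371, 0]) cylinder(h = 3920, r = 262);


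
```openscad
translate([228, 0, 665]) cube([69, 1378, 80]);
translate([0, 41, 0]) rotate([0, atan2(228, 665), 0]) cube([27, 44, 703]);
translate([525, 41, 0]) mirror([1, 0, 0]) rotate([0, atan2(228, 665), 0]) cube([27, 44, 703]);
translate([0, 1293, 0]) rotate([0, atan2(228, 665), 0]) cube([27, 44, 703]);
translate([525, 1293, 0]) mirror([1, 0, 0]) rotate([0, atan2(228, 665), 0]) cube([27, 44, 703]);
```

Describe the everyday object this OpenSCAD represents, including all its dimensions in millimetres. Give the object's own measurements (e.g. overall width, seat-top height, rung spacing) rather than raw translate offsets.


A sawhorse. A 69×1378×80 mm beam (x, y, z) sits on two A-frame leg pairs. Each pair is two raked legs of 27×44 mm section (44 mm along y) splaying symmetrically in x. Each leg rises 665 mm vertically over 228 mm of horizontal reach and is 703 mm long along its own axis. Every leg's outer bottom edge rests on the floor and its outer top edge meets a bottom edge of the beam — the left legs (tilting toward +x) meet the beam's −x bottom edge, the right legs (their mirror images, tilting toward −x) meet its +x bottom edge — so the leg tops tuck under the beam, the beam's underside is 665 mm above the floor, and the feet are 525 mm apart outside-to-outside with the beam centred between them. The two leg pairs are set in 41 mm from either end of the beam.


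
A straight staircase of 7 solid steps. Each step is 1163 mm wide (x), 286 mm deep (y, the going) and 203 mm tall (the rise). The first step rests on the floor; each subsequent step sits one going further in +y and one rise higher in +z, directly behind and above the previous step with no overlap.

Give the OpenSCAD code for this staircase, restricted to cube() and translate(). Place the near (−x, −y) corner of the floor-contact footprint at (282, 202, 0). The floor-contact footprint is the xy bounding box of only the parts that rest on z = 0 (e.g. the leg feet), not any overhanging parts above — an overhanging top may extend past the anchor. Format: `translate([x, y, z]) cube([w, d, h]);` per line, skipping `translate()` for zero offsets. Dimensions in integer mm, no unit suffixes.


translate([282, 202, 0]) cube([1163, 286, 203]);
translate([282, 488, 203]) cube([1163, 286, 203]);
translate([282, 774, 406]) cube([1163, 286, 203]);
translate([282, 1060, 609]) cube([1163, 286, 203]);
translate([282, 1346, 812]) cube([1163, 286, 203]);
translate([282, 1632, 1015]) cube([1163, 286, 203]);
translate([282, 1918, 1218]) cube([1163, 286, 203]);


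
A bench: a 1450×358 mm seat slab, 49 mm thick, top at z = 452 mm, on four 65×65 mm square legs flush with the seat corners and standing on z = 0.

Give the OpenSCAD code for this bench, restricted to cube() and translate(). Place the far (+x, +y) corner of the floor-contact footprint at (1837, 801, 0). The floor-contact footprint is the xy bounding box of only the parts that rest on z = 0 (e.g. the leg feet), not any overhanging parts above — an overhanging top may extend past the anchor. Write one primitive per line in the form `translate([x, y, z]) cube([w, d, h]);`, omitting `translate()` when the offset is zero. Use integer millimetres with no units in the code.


// leg_h = 452 − 49 = 403
translate([387, 443, 403]) cube([1450, 358, 49]);
translate([387, 443, 0]) cube([65, 65, 403]);
translate([387, 736, 0]) cube([65, 65, 403]);
translate([1772, 443, 0]) cube([65, 65, 403]);
translate([1772, 736, 0]) cube([65, 65, 403]);


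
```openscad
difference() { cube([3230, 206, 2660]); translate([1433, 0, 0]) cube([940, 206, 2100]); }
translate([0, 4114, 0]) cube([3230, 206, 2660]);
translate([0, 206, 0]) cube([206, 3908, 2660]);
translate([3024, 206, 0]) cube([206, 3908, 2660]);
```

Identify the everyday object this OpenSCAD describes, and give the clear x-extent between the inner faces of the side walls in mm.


A single room. The interior width is 2818 mm.

Four walls enclosing a rectangle with a door in the front wall — a room. Outside width 3230 minus two 206 mm walls gives 2818 mm.


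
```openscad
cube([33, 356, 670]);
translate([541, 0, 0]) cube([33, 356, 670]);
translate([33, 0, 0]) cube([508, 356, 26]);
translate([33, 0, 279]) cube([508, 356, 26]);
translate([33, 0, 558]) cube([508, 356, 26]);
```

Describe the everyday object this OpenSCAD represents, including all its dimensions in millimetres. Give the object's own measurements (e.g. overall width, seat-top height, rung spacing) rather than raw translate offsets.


An open bookshelf. Two side panels, each 33 mm thick, 356 mm deep and 670 mm tall, stand 574 mm apart (outside-to-outside). Between them sit 3 shelves, each 26 mm thick and 356 mm deep, spanning the full gap between the sides. The bottom shelf rests on the floor (its underside at z = 0) and the clear gap between one shelf's top and the next shelf's underside is 253 mm.


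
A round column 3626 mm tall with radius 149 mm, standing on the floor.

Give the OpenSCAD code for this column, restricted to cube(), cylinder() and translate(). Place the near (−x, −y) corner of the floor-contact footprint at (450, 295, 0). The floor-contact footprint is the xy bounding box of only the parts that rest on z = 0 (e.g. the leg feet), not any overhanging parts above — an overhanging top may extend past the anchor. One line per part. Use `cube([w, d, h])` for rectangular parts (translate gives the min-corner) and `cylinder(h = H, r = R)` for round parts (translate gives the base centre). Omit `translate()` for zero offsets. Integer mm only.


translate([599, 444, 0]) cylinder(h = 3626, r = 149);


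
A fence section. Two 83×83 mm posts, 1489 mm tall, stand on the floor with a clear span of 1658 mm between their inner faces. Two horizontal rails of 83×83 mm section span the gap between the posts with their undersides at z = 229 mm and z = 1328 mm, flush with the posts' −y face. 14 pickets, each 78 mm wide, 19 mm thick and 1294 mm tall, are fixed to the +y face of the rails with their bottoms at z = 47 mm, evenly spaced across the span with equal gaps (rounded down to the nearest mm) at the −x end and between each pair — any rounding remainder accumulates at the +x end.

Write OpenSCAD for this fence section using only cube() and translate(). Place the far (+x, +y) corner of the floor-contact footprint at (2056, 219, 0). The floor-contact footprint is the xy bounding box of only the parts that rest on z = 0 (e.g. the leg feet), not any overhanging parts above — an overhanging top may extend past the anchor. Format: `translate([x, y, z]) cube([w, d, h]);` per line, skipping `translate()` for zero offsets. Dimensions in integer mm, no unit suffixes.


translate([232, 136, 0]) cube([83, 83, 1489]);
translate([1973, 136, 0]) cube([83, 83, 1489]);
translate([315, 136, 229]) cube([1658, 83, 83]);
translate([315, 136, 1328]) cube([1658, 83, 83]);
translate([352, 219, 47]) cube([78, 19, 1294]);
translate([467, 219, 47]) cube([78, 19, 1294]);
translate([582, 219, 47]) cube([78, 19, 1294]);
translate([697, 219, 47]) cube([78, 19, 1294]);
translate([812, 219, 47]) cube([78, 19, 1294]);
translate([927, 219, 47]) cube([78, 19, 1294]);
translate([1042, 219, 47]) cube([78, 19, 1294]);
translate([1157, 219, 47]) cube([78, 19, 1294]);
translate([1272, 219, 47]) cube([78, 19, 1294]);
translate([1387, 219, 47]) cube([78, 19, 1294]);
translate([1502, 219, 47]) cube([78, 19, 1294]);
translate([1617, 219, 47]) cube([78, 19, 1294]);
translate([1732, 219, 47]) cube([78, 19, 1294]);
translate([1847, 219, 47]) cube([78, 19, 1294]);


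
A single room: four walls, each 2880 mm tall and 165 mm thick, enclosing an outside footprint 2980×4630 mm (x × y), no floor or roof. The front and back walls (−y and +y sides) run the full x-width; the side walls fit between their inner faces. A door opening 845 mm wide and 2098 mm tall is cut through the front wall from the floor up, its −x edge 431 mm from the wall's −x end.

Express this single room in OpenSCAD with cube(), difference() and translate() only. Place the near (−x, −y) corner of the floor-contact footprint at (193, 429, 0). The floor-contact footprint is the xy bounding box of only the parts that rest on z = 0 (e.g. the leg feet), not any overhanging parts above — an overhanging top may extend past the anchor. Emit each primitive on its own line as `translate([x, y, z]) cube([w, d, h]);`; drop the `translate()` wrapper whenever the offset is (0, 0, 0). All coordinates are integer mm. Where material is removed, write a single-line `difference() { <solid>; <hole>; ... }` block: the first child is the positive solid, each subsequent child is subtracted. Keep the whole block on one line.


difference() { translate([193, 429, 0]) cube([2980, 165, 2880]); translate([624, 429, 0]) cube([845, 165, 2098]); }
translate([193, 4894, 0]) cube([2980, 165, 2880]);
translate([193, 594, 0]) cube([165, 4300, 2880]);
translate([3008, 594, 0]) cube([165, 4300, 2880]);
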